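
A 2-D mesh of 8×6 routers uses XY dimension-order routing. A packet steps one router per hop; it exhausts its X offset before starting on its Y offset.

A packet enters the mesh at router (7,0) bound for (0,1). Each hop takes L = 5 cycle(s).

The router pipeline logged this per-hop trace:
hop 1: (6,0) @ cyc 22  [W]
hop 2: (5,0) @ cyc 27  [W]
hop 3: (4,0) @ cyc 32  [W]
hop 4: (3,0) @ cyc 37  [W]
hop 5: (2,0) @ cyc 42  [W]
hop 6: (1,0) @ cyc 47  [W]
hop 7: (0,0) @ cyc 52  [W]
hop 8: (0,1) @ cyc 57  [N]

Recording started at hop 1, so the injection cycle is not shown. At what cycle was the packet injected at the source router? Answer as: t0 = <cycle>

Hop 1 reached at cycle 22; hop k is at t0 + k·L.
Subtract one hop: t0 = 22 − 5 = 17.

t0 = 17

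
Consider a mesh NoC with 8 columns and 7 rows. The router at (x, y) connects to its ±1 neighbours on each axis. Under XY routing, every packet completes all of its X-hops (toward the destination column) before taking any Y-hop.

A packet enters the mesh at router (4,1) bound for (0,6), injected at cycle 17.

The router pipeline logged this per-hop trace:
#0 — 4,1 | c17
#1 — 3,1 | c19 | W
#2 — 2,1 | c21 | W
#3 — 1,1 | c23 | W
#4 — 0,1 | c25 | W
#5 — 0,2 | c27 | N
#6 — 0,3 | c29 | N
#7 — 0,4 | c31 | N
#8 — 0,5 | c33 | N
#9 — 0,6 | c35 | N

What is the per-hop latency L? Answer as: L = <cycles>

L = 2

From hop 0 (17) to hop 1 (19): +2 cycles.
Per-hop latency L = Δcyc = 2.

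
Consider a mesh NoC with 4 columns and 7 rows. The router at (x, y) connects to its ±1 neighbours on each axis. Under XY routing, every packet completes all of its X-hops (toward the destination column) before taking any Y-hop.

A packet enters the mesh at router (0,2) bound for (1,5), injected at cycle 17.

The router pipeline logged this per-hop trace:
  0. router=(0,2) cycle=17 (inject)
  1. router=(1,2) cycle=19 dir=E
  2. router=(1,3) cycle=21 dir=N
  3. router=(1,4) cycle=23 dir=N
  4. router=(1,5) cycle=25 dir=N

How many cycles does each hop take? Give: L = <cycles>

cyc[1] − cyc[0] = 19 − 17 = 2.
Each hop adds L, hence L = 2.

L = 2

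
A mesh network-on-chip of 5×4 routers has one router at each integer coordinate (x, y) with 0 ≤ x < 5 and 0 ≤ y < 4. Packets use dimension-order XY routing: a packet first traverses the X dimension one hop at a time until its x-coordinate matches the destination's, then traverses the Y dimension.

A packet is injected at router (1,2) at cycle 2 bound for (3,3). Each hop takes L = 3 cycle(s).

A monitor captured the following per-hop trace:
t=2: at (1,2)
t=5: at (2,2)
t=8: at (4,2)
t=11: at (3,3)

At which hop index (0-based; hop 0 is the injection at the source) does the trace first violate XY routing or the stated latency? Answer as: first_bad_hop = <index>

check 1→ d=(1,0) cyc+3: ok
check 2→ d=(2,0) cyc+3: BAD: non-unit step

first_bad_hop = 2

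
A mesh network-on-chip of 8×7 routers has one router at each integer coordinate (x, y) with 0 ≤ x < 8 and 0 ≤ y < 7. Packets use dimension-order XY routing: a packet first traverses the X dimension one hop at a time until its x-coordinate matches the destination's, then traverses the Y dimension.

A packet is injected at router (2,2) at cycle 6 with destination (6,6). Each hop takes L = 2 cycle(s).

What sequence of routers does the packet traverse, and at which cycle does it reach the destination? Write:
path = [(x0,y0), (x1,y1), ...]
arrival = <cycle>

path = [(2,2), (3,2), (4,2), (5,2), (6,2), (6,3), (6,4), (6,5), (6,6)]
arrival = 22

t=6: at (2,2)
t=8: at (3,2) after E
t=10: at (4,2) after E
t=12: at (5,2) after E
t=14: at (6,2) after E
t=16: at (6,3) after N
t=18: at (6,4) after N
t=20: at (6,5) after N
t=22: at (6,6) after N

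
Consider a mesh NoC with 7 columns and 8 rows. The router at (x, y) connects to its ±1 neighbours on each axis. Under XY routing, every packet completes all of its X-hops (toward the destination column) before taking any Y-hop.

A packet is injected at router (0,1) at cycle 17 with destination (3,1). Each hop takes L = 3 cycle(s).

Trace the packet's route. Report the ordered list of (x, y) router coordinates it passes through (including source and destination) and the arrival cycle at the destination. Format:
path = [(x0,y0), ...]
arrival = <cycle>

path = [(0,1), (1,1), (2,1), (3,1)]
arrival = 26

src (0,1)  cyc=17
E→(1,1)  cyc=20
E→(2,1)  cyc=23
E→(3,1)  cyc=26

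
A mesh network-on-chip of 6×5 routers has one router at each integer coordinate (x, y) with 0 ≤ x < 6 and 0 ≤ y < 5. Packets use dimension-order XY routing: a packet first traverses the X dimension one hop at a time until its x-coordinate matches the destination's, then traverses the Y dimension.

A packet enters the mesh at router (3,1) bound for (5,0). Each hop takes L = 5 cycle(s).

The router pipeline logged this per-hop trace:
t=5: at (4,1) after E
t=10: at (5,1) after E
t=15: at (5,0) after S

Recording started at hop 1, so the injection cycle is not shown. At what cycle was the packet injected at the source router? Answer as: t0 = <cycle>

t0 = 0

At hop 1 the cycle is 5; in general cyc_k = t0 + kL.
Therefore t0 = 5 − L = 0.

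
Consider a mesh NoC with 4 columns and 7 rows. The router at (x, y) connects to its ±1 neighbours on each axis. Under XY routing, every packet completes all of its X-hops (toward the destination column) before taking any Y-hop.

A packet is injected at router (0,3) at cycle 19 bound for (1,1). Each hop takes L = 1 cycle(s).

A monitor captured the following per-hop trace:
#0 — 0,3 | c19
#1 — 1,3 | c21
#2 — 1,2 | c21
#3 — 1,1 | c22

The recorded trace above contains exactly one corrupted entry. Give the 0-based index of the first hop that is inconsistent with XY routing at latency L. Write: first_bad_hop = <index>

hop 1: step (+1,+0), +2 cyc — BAD: Δcyc=2≠L

first_bad_hop = 1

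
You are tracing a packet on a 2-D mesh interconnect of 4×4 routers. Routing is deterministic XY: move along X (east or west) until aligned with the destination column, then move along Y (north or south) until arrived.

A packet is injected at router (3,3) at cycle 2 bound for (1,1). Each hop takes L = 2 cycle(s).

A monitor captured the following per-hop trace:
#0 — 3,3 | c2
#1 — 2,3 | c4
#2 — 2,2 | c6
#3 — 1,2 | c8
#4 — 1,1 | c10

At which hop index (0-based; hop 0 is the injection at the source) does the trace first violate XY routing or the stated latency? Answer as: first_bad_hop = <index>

first_bad_hop = 2

check 1→ d=(-1,0) cyc+2: ok
check 2→ d=(0,-1) cyc+2: BAD: Y-move but x=2≠1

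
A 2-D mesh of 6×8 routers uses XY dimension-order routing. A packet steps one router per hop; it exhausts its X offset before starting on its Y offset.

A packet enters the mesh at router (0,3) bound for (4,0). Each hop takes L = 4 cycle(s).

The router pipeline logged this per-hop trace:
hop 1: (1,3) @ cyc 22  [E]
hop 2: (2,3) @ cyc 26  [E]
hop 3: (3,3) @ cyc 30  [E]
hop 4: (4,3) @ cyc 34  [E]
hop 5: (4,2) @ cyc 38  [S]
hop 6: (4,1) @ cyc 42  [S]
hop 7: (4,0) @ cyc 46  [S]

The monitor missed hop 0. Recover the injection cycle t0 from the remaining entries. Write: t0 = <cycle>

t0 = 18

At hop 1 the cycle is 22; in general cyc_k = t0 + kL.
Subtract one hop: t0 = 22 − 4 = 18.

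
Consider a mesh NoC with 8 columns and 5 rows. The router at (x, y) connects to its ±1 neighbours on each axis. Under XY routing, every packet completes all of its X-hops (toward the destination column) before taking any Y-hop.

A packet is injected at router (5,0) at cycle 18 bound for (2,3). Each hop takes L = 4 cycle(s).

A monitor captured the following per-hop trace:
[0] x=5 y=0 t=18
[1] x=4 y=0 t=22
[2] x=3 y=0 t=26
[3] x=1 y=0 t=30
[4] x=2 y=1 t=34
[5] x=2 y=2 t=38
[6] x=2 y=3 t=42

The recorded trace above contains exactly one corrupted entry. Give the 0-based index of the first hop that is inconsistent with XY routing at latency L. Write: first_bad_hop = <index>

first_bad_hop = 3

check 1→ d=(-1,0) cyc+4: ok
check 2→ d=(-1,0) cyc+4: ok
check 3→ d=(-2,0) cyc+4: BAD: non-unit step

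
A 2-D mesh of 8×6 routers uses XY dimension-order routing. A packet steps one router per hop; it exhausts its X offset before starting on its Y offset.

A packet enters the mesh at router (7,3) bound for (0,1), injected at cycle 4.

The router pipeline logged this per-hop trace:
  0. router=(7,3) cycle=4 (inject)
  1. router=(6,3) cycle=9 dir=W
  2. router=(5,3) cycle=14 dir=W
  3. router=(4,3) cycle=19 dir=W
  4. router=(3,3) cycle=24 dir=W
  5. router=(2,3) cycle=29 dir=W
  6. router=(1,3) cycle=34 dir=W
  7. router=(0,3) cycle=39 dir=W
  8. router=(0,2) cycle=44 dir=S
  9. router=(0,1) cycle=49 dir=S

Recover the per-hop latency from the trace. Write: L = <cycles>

Δcyc across hop 0→1: 9 − 4 = 5.
Per-hop latency L = Δcyc = 5.

L = 5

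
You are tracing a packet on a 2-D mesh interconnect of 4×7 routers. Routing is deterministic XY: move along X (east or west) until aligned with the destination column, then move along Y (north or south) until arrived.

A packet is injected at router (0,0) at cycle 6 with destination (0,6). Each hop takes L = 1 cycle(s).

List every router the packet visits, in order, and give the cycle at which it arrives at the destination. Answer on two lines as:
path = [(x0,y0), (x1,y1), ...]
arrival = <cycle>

t=6: at (0,0)
t=7: at (0,1) after N
t=8: at (0,2) after N
t=9: at (0,3) after N
t=10: at (0,4) after N
t=11: at (0,5) after N
t=12: at (0,6) after N

path = [(0,0), (0,1), (0,2), (0,3), (0,4), (0,5), (0,6)]
arrival = 12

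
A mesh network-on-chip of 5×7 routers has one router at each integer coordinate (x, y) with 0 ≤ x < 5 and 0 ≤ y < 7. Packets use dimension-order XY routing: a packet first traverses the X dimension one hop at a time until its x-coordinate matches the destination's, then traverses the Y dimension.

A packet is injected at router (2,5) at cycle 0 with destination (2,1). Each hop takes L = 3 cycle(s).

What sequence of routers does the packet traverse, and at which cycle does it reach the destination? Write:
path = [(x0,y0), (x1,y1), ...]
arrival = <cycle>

path = [(2,5), (2,4), (2,3), (2,2), (2,1)]
arrival = 12

src (2,5)  cyc=0
S→(2,4)  cyc=3
S→(2,3)  cyc=6
S→(2,2)  cyc=9
S→(2,1)  cyc=12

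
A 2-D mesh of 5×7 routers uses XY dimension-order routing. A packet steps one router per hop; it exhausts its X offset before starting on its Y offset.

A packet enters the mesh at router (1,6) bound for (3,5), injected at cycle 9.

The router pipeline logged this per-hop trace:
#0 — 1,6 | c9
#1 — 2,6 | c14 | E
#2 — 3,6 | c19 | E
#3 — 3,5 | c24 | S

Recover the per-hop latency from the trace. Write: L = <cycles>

Between hops 0 and 1 the cycle counter advances 14 − 9 = 5.
That increment is L by definition: L = 5.

L = 5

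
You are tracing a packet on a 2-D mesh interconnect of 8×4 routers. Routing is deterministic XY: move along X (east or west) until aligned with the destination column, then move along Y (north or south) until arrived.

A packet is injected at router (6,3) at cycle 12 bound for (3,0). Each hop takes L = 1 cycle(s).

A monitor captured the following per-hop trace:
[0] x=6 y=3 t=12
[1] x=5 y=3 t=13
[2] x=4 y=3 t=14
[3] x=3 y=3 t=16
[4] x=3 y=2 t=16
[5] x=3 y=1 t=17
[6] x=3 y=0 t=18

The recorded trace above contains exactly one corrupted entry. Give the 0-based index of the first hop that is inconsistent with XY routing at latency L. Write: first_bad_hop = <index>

first_bad_hop = 3

hop 1: step (-1,+0), +1 cyc — ok
hop 2: step (-1,+0), +1 cyc — ok
hop 3: step (-1,+0), +2 cyc — BAD: Δcyc=2≠L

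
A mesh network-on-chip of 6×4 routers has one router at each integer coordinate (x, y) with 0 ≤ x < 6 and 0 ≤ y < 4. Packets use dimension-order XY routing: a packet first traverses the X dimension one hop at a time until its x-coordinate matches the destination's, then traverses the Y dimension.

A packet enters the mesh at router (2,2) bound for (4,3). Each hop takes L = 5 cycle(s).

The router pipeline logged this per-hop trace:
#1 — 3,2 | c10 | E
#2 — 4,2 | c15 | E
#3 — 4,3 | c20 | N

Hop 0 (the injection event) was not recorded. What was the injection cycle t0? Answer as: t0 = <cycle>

cyc[1] = 10 and cyc[k] = t0 + k·L for every k.
t0 = cyc[1] − L = 10 − 5 = 5.

t0 = 5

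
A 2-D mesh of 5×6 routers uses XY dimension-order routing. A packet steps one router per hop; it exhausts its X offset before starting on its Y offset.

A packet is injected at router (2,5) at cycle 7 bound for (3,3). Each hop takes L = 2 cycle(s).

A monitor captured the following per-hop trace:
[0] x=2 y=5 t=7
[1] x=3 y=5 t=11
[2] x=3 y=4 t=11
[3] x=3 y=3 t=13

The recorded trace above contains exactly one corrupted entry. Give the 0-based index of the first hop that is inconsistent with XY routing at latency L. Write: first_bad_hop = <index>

first_bad_hop = 1

check 1→ d=(1,0) cyc+4: BAD: Δcyc=4≠L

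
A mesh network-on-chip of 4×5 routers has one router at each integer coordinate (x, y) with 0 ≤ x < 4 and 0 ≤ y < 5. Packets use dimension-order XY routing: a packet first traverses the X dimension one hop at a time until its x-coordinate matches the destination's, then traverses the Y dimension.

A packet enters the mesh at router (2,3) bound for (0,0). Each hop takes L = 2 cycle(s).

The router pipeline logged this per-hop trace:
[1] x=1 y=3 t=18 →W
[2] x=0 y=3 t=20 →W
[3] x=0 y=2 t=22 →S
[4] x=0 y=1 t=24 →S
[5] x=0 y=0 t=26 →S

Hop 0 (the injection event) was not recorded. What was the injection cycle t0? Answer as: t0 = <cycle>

At hop 1 the cycle is 18; in general cyc_k = t0 + kL.
So t0 = 18 − 1·2 = 16.

t0 = 16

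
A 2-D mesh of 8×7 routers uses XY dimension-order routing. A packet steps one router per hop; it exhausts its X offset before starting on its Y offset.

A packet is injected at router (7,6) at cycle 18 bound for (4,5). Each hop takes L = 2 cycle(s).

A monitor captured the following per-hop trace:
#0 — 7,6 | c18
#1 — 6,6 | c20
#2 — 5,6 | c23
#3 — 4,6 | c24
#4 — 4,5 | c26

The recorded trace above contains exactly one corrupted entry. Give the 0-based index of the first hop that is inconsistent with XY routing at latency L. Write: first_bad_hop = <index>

first_bad_hop = 2

check 1→ d=(-1,0) cyc+2: ok
check 2→ d=(-1,0) cyc+3: BAD: Δcyc=3≠L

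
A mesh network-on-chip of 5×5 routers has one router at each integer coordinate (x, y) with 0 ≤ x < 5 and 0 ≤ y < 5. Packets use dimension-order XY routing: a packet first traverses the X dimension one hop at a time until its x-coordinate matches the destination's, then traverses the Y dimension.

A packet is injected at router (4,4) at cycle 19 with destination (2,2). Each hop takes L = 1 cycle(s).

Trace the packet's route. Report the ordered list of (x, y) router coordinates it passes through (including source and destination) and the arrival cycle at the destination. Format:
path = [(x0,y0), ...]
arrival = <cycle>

t=19: at (4,4)
t=20: at (3,4) after W
t=21: at (2,4) after W
t=22: at (2,3) after S
t=23: at (2,2) after S

path = [(4,4), (3,4), (2,4), (2,3), (2,2)]
arrival = 23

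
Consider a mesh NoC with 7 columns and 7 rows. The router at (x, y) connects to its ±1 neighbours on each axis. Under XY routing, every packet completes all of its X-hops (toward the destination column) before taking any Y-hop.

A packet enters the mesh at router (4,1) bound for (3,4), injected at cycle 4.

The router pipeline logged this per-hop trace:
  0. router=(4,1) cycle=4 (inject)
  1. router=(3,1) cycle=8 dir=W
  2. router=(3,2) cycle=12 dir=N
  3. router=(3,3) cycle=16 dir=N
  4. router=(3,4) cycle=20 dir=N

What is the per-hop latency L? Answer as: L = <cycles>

From hop 0 (4) to hop 1 (8): +4 cycles.
One hop costs L cycles, so L = 4.

L = 4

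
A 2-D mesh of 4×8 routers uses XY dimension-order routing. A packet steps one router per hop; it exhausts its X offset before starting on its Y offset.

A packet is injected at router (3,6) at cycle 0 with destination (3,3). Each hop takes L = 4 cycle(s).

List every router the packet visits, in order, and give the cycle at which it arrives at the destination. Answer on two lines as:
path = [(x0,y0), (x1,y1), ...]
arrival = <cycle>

path = [(3,6), (3,5), (3,4), (3,3)]
arrival = 12

  0. router=(3,6) cycle=0 (inject)
  1. router=(3,5) cycle=4 dir=S
  2. router=(3,4) cycle=8 dir=S
  3. router=(3,3) cycle=12 dir=S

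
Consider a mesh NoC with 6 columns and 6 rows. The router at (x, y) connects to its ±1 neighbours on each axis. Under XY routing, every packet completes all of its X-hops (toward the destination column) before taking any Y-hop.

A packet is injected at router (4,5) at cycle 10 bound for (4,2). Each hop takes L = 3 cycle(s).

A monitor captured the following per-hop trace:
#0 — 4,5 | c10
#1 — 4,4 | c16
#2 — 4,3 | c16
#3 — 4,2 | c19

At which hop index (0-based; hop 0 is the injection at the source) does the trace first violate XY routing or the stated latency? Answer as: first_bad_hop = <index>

first_bad_hop = 1

check 1→ d=(0,-1) cyc+6: BAD: Δcyc=6≠L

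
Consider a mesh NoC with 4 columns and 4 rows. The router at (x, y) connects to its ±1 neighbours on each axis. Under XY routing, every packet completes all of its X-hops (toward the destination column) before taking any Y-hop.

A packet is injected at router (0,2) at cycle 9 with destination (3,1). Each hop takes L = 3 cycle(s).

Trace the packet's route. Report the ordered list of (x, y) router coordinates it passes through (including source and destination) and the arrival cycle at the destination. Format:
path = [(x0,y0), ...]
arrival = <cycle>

path = [(0,2), (1,2), (2,2), (3,2), (3,1)]
arrival = 21

  0. router=(0,2) cycle=9 (inject)
  1. router=(1,2) cycle=12 dir=E
  2. router=(2,2) cycle=15 dir=E
  3. router=(3,2) cycle=18 dir=E
  4. router=(3,1) cycle=21 dir=S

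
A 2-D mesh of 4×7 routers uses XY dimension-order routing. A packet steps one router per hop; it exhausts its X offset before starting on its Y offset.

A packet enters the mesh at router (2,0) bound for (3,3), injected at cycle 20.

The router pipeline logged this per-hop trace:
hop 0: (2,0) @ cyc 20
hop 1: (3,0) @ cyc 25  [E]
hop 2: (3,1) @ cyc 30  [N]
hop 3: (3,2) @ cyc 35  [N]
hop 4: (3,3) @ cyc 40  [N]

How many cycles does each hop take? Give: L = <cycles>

Between hops 0 and 1 the cycle counter advances 25 − 20 = 5.
One hop costs L cycles, so L = 5.

L = 5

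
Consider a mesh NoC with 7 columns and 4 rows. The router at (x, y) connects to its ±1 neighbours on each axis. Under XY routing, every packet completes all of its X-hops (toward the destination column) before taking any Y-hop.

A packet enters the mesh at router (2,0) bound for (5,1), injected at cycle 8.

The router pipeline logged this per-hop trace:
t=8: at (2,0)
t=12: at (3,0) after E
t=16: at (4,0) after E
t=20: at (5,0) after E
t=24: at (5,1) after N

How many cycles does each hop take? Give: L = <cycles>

cyc[1] − cyc[0] = 12 − 8 = 4.
Per-hop latency L = Δcyc = 4.

L = 4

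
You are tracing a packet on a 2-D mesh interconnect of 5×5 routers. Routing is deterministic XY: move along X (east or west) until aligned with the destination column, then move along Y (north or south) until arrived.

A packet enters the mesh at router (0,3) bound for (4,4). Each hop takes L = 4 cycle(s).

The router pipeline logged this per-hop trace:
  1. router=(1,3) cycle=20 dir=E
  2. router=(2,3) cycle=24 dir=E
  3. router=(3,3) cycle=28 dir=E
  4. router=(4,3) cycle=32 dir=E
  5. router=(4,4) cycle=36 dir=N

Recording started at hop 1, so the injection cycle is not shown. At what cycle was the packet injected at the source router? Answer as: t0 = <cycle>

t0 = 16

Hop 1 reached at cycle 20; hop k is at t0 + k·L.
Subtract one hop: t0 = 20 − 4 = 16.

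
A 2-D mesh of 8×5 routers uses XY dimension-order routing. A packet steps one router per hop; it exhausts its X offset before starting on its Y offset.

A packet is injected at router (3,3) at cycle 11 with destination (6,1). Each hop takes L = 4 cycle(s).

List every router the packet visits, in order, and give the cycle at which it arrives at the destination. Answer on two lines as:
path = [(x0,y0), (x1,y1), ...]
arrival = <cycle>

src (3,3)  cyc=11
E→(4,3)  cyc=15
E→(5,3)  cyc=19
E→(6,3)  cyc=23
S→(6,2)  cyc=27
S→(6,1)  cyc=31

path = [(3,3), (4,3), (5,3), (6,3), (6,2), (6,1)]
arrival = 31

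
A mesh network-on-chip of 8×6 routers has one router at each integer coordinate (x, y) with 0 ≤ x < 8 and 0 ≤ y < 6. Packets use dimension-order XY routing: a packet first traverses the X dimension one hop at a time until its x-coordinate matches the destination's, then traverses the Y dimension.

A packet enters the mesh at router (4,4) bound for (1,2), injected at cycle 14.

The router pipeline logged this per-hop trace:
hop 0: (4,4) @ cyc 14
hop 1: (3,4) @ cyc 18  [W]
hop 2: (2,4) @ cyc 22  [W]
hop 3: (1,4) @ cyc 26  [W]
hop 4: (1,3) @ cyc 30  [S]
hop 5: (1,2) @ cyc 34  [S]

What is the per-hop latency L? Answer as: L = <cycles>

L = 4

Between hops 0 and 1 the cycle counter advances 18 − 14 = 4.
That increment is L by definition: L = 4.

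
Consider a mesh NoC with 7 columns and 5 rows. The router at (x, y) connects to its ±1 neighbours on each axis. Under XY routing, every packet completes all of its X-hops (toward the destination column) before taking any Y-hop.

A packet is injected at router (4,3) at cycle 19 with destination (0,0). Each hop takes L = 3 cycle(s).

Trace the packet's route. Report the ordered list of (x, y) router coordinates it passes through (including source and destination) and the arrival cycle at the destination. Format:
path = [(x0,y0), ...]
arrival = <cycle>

path = [(4,3), (3,3), (2,3), (1,3), (0,3), (0,2), (0,1), (0,0)]
arrival = 40

t=19: at (4,3)
t=22: at (3,3) after W
t=25: at (2,3) after W
t=28: at (1,3) after W
t=31: at (0,3) after W
t=34: at (0,2) after S
t=37: at (0,1) after S
t=40: at (0,0) after S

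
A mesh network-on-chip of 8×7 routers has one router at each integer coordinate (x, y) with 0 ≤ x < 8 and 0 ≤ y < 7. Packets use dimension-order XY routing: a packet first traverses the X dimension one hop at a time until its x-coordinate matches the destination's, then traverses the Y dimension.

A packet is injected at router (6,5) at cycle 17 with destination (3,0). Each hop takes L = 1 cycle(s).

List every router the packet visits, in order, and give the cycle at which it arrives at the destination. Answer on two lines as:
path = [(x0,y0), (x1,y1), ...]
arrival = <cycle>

path = [(6,5), (5,5), (4,5), (3,5), (3,4), (3,3), (3,2), (3,1), (3,0)]
arrival = 25

hop 0: (6,5) @ cyc 17
hop 1: (5,5) @ cyc 18  [W]
hop 2: (4,5) @ cyc 19  [W]
hop 3: (3,5) @ cyc 20  [W]
hop 4: (3,4) @ cyc 21  [S]
hop 5: (3,3) @ cyc 22  [S]
hop 6: (3,2) @ cyc 23  [S]
hop 7: (3,1) @ cyc 24  [S]
hop 8: (3,0) @ cyc 25  [S]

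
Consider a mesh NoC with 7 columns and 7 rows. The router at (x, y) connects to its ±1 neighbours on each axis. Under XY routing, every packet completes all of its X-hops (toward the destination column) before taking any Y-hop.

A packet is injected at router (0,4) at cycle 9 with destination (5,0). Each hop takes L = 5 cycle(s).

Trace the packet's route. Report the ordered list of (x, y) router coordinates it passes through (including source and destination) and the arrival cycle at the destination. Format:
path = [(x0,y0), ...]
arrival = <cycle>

  0. router=(0,4) cycle=9 (inject)
  1. router=(1,4) cycle=14 dir=E
  2. router=(2,4) cycle=19 dir=E
  3. router=(3,4) cycle=24 dir=E
  4. router=(4,4) cycle=29 dir=E
  5. router=(5,4) cycle=34 dir=E
  6. router=(5,3) cycle=39 dir=S
  7. router=(5,2) cycle=44 dir=S
  8. router=(5,1) cycle=49 dir=S
  9. router=(5,0) cycle=54 dir=S

path = [(0,4), (1,4), (2,4), (3,4), (4,4), (5,4), (5,3), (5,2), (5,1), (5,0)]
arrival = 54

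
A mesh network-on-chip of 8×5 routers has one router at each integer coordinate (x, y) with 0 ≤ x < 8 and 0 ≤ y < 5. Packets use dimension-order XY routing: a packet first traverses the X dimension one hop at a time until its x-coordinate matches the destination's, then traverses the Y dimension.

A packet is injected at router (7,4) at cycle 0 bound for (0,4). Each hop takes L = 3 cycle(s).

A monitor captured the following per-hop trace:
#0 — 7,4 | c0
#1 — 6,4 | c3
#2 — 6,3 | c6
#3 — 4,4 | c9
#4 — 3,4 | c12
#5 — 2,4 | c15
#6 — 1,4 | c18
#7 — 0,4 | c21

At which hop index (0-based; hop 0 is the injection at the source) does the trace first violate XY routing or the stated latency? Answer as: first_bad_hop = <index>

check 1→ d=(-1,0) cyc+3: ok
check 2→ d=(0,-1) cyc+3: BAD: Y-move but x=6≠0

first_bad_hop = 2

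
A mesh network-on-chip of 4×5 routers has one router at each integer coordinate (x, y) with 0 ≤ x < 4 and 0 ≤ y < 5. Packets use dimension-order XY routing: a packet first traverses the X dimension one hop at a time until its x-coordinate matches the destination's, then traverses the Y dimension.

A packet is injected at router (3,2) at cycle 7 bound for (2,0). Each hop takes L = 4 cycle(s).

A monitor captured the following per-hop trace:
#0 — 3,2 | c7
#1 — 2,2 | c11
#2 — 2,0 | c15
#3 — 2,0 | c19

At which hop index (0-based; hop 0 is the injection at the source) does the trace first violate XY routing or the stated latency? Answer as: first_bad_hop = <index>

first_bad_hop = 2

[1] (-1,+0) / 4c ⇒ ok
[2] (+0,-2) / 4c ⇒ BAD: non-unit step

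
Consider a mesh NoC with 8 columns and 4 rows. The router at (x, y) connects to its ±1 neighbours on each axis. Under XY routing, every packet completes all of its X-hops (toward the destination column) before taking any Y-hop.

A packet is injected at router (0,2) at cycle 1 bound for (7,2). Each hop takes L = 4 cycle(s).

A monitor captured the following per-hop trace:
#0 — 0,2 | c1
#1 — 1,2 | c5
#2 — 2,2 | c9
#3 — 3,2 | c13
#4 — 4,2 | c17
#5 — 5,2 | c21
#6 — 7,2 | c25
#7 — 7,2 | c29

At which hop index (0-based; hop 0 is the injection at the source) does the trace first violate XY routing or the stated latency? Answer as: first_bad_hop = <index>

first_bad_hop = 6

hop 1: step (+1,+0), +4 cyc — ok
hop 2: step (+1,+0), +4 cyc — ok
hop 3: step (+1,+0), +4 cyc — ok
hop 4: step (+1,+0), +4 cyc — ok
hop 5: step (+1,+0), +4 cyc — ok
hop 6: step (+2,+0), +4 cyc — BAD: non-unit step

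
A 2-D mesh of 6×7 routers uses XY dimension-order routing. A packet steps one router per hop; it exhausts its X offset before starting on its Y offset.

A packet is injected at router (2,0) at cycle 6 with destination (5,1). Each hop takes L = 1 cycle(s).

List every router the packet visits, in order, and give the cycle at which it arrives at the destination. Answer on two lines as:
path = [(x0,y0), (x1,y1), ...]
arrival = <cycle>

path = [(2,0), (3,0), (4,0), (5,0), (5,1)]
arrival = 10

  0. router=(2,0) cycle=6 (inject)
  1. router=(3,0) cycle=7 dir=E
  2. router=(4,0) cycle=8 dir=E
  3. router=(5,0) cycle=9 dir=E
  4. router=(5,1) cycle=10 dir=N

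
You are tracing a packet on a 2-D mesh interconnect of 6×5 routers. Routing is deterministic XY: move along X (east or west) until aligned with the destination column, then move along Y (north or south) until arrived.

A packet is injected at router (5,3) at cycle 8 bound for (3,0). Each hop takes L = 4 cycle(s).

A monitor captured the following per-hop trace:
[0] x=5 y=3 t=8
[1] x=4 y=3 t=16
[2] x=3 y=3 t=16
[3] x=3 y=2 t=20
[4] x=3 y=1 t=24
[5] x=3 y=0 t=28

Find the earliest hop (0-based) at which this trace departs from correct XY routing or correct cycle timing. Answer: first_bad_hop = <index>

[1] (-1,+0) / 8c ⇒ BAD: Δcyc=8≠L

first_bad_hop = 1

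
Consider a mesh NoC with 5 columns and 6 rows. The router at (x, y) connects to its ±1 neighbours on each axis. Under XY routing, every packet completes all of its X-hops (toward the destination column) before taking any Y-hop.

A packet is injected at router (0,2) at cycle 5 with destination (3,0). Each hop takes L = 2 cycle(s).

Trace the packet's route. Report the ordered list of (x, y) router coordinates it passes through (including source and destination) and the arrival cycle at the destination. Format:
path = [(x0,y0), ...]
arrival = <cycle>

path = [(0,2), (1,2), (2,2), (3,2), (3,1), (3,0)]
arrival = 15

hop 0: (0,2) @ cyc 5
hop 1: (1,2) @ cyc 7  [E]
hop 2: (2,2) @ cyc 9  [E]
hop 3: (3,2) @ cyc 11  [E]
hop 4: (3,1) @ cyc 13  [S]
hop 5: (3,0) @ cyc 15  [S]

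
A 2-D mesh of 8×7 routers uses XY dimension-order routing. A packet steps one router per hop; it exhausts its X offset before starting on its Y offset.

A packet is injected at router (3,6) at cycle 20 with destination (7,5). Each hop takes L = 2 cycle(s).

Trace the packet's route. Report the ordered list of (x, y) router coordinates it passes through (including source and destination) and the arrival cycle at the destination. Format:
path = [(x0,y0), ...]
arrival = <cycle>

path = [(3,6), (4,6), (5,6), (6,6), (7,6), (7,5)]
arrival = 30

[0] x=3 y=6 t=20
[1] x=4 y=6 t=22 →E
[2] x=5 y=6 t=24 →E
[3] x=6 y=6 t=26 →E
[4] x=7 y=6 t=28 →E
[5] x=7 y=5 t=30 →S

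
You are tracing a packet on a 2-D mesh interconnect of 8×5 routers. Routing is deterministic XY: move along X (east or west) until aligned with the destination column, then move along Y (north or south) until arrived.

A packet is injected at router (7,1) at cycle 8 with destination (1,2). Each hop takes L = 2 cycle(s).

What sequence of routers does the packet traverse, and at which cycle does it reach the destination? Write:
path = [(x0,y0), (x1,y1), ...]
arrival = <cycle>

path = [(7,1), (6,1), (5,1), (4,1), (3,1), (2,1), (1,1), (1,2)]
arrival = 22

[0] x=7 y=1 t=8
[1] x=6 y=1 t=10 →W
[2] x=5 y=1 t=12 →W
[3] x=4 y=1 t=14 →W
[4] x=3 y=1 t=16 →W
[5] x=2 y=1 t=18 →W
[6] x=1 y=1 t=20 →W
[7] x=1 y=2 t=22 →N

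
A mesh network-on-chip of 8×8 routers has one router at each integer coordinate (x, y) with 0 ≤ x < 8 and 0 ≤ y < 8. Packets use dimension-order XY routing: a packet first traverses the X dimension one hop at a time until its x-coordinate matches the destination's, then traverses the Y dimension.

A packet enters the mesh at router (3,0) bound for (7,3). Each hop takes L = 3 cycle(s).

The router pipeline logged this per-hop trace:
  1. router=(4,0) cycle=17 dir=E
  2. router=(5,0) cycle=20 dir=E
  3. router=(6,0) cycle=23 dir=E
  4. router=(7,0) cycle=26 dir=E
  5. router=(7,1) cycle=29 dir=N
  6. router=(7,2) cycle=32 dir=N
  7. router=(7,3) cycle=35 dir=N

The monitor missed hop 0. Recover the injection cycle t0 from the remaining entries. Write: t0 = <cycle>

t0 = 14

At hop 1 the cycle is 17; in general cyc_k = t0 + kL.
Therefore t0 = 17 − L = 14.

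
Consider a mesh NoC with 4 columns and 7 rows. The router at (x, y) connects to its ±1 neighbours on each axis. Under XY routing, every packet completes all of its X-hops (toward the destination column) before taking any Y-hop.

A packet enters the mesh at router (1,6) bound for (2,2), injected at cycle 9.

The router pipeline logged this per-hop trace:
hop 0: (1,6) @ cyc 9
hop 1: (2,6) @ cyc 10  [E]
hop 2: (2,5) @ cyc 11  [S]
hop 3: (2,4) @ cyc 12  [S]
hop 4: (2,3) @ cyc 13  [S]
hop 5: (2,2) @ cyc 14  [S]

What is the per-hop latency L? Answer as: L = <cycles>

cyc[1] − cyc[0] = 10 − 9 = 1.
One hop costs L cycles, so L = 1.

L = 1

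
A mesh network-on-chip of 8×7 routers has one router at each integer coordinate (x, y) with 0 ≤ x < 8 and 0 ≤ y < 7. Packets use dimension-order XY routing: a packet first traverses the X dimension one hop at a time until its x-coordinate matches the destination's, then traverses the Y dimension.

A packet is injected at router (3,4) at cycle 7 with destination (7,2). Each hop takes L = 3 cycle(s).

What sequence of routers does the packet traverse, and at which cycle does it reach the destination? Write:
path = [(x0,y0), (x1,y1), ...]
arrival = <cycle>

#0 — 3,4 | c7
#1 — 4,4 | c10 | E
#2 — 5,4 | c13 | E
#3 — 6,4 | c16 | E
#4 — 7,4 | c19 | E
#5 — 7,3 | c22 | S
#6 — 7,2 | c25 | S

path = [(3,4), (4,4), (5,4), (6,4), (7,4), (7,3), (7,2)]
arrival = 25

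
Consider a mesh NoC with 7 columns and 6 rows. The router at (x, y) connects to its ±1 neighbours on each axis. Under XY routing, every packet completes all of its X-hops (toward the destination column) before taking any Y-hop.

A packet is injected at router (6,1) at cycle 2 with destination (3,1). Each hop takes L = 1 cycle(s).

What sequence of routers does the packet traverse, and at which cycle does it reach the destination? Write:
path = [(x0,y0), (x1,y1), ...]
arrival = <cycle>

path = [(6,1), (5,1), (4,1), (3,1)]
arrival = 5

#0 — 6,1 | c2
#1 — 5,1 | c3 | W
#2 — 4,1 | c4 | W
#3 — 3,1 | c5 | W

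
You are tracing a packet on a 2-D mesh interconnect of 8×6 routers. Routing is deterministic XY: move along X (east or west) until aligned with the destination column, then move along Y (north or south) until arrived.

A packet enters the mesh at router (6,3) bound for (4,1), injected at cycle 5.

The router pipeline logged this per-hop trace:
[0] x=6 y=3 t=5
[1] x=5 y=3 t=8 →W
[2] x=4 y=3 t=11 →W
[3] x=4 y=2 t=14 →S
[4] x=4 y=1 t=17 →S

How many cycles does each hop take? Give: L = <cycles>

L = 3

Δcyc across hop 0→1: 8 − 5 = 3.
Each hop adds L, hence L = 3.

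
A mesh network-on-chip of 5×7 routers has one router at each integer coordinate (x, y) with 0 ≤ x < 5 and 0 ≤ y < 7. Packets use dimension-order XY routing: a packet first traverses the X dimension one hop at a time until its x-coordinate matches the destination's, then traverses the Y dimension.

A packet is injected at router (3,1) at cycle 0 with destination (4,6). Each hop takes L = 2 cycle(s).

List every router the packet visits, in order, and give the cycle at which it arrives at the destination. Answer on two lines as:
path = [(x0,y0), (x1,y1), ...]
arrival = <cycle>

path = [(3,1), (4,1), (4,2), (4,3), (4,4), (4,5), (4,6)]
arrival = 12

  0. router=(3,1) cycle=0 (inject)
  1. router=(4,1) cycle=2 dir=E
  2. router=(4,2) cycle=4 dir=N
  3. router=(4,3) cycle=6 dir=N
  4. router=(4,4) cycle=8 dir=N
  5. router=(4,5) cycle=10 dir=N
  6. router=(4,6) cycle=12 dir=N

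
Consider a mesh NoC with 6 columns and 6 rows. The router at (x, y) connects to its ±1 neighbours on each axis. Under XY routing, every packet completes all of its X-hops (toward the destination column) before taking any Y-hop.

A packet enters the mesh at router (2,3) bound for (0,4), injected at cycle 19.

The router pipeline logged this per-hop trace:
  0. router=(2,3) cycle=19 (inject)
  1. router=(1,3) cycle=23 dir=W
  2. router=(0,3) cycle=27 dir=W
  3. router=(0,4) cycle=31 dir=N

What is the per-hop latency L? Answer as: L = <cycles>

From hop 0 (19) to hop 1 (23): +4 cycles.
One hop costs L cycles, so L = 4.

L = 4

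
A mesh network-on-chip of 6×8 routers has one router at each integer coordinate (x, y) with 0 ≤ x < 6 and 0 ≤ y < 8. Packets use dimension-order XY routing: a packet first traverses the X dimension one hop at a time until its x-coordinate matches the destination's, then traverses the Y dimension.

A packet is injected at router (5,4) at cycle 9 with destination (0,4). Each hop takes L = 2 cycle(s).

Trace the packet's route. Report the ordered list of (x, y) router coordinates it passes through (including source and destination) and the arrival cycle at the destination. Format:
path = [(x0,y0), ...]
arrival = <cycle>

path = [(5,4), (4,4), (3,4), (2,4), (1,4), (0,4)]
arrival = 19

[0] x=5 y=4 t=9
[1] x=4 y=4 t=11 →W
[2] x=3 y=4 t=13 →W
[3] x=2 y=4 t=15 →W
[4] x=1 y=4 t=17 →W
[5] x=0 y=4 t=19 →W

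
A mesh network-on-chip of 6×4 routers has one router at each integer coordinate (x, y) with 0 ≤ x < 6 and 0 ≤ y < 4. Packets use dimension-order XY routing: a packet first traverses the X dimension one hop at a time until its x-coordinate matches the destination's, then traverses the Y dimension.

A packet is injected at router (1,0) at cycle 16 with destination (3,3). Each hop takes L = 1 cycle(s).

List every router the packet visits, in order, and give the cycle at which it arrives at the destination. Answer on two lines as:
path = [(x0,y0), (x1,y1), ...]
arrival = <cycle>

[0] x=1 y=0 t=16
[1] x=2 y=0 t=17 →E
[2] x=3 y=0 t=18 →E
[3] x=3 y=1 t=19 →N
[4] x=3 y=2 t=20 →N
[5] x=3 y=3 t=21 →N

path = [(1,0), (2,0), (3,0), (3,1), (3,2), (3,3)]
arrival = 21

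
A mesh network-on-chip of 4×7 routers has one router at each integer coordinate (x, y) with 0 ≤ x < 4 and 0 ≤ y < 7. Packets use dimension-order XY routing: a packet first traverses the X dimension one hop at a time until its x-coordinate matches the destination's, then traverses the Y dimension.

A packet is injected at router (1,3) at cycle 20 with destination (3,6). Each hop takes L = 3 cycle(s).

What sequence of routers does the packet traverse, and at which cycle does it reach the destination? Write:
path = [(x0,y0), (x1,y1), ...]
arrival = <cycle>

path = [(1,3), (2,3), (3,3), (3,4), (3,5), (3,6)]
arrival = 35

src (1,3)  cyc=20
E→(2,3)  cyc=23
E→(3,3)  cyc=26
N→(3,4)  cyc=29
N→(3,5)  cyc=32
N→(3,6)  cyc=35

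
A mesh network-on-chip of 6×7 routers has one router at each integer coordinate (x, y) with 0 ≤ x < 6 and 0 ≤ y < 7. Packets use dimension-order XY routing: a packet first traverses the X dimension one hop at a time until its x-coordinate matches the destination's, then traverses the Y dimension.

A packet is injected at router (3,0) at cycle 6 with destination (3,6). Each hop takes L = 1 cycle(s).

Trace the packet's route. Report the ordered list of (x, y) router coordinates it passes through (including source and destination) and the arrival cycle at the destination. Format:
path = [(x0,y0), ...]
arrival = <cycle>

path = [(3,0), (3,1), (3,2), (3,3), (3,4), (3,5), (3,6)]
arrival = 12

  0. router=(3,0) cycle=6 (inject)
  1. router=(3,1) cycle=7 dir=N
  2. router=(3,2) cycle=8 dir=N
  3. router=(3,3) cycle=9 dir=N
  4. router=(3,4) cycle=10 dir=N
  5. router=(3,5) cycle=11 dir=N
  6. router=(3,6) cycle=12 dir=N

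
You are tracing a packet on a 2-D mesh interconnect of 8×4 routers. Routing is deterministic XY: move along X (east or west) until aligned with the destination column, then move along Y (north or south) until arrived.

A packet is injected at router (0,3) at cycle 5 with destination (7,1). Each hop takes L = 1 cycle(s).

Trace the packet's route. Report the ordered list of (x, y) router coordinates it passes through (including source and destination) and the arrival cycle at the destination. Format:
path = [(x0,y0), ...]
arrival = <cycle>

path = [(0,3), (1,3), (2,3), (3,3), (4,3), (5,3), (6,3), (7,3), (7,2), (7,1)]
arrival = 14

t=5: at (0,3)
t=6: at (1,3) after E
t=7: at (2,3) after E
t=8: at (3,3) after E
t=9: at (4,3) after E
t=10: at (5,3) after E
t=11: at (6,3) after E
t=12: at (7,3) after E
t=13: at (7,2) after S
t=14: at (7,1) after S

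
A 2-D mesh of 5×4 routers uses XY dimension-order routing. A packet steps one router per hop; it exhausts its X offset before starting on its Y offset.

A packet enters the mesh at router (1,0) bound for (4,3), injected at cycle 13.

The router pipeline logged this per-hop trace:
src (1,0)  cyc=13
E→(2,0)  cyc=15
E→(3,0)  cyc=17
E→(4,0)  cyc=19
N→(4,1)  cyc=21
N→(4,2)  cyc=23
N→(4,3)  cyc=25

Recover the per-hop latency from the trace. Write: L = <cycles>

From hop 0 (13) to hop 1 (15): +2 cycles.
Per-hop latency L = Δcyc = 2.

L = 2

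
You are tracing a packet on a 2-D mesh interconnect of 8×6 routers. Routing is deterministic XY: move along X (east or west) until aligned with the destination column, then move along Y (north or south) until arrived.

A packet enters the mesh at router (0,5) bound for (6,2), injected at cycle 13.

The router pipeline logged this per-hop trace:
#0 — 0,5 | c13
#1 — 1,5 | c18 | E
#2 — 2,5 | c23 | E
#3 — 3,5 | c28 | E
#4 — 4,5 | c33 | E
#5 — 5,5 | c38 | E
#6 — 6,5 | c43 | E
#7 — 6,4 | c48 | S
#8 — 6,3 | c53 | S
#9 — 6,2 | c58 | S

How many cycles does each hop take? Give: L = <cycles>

Δcyc across hop 0→1: 18 − 13 = 5.
Each hop adds L, hence L = 5.

L = 5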